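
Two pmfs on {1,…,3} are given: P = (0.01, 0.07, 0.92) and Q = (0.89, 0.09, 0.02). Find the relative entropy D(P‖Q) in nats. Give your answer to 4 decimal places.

3.4599 nats

D(P‖Q) = Σ p·ln(p/q).
  0.01·ln(0.01/0.89) = -0.04489
  0.07·ln(0.07/0.09) = -0.01759
  0.92·ln(0.92/0.02) = 3.52235
D(P‖Q) = 3.4599 nats.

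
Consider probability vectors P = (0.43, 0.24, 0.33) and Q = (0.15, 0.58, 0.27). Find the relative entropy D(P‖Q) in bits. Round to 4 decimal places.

0.4433 bits

D(P‖Q) = Σ p·log₂(p/q).
  0.43·log₂(0.43/0.15) = 0.65333
  0.24·log₂(0.24/0.58) = -0.30552
  0.33·log₂(0.33/0.27) = 0.09554
D(P‖Q) = 0.4433 bits.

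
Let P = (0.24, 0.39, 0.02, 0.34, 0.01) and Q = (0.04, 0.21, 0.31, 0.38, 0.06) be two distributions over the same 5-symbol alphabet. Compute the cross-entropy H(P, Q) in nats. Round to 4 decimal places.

1.7617 nats

H(P,Q) = −Σ p·ln q.
  −0.24·ln(0.04) = 0.77253
  −0.39·ln(0.21) = 0.60865
  −0.02·ln(0.31) = 0.02342
  −0.34·ln(0.38) = 0.32898
  −0.01·ln(0.06) = 0.02813
H(P,Q) = 1.7617 nats.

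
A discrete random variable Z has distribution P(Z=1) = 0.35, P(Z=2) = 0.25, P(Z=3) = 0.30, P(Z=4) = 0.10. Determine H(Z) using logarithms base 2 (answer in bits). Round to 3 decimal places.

1.883 bits

H(Z) = −Σ p·log₂ p.
  −(0.35)·log₂(0.35) = 0.5301
  −(0.25)·log₂(0.25) = 0.5000
  −(0.30)·log₂(0.30) = 0.5211
  −(0.10)·log₂(0.10) = 0.3322
Sum: 0.5301 + 0.5000 + 0.5211 + 0.3322 = 1.883 bits.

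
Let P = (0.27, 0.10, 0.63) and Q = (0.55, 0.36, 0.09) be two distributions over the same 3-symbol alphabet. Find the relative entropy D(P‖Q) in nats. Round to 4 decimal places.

0.9057 nats

D(P‖Q) = Σ p·ln(p/q).
  0.27·ln(0.27/0.55) = -0.19210
  0.10·ln(0.10/0.36) = -0.12809
  0.63·ln(0.63/0.09) = 1.22592
D(P‖Q) = 0.9057 nats.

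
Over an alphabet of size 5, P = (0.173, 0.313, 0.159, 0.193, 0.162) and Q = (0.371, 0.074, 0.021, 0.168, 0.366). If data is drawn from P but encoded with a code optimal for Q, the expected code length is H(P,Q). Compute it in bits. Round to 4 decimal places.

H(P,Q) = −Σ p·log₂ q.
  −0.173·log₂(0.371) = 0.24748
  −0.313·log₂(0.074) = 1.17573
  −0.159·log₂(0.021) = 0.88618
  −0.193·log₂(0.168) = 0.49668
  −0.162·log₂(0.366) = 0.23491
H(P,Q) = 3.0410 bits.

3.0410 bits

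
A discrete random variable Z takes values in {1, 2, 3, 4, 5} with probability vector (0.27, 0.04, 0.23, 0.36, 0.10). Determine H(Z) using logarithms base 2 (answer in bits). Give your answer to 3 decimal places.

H(Z) = −Σ p·log₂ p.
  −(0.27)·log₂(0.27) = 0.5100
  −(0.04)·log₂(0.04) = 0.1858
  −(0.23)·log₂(0.23) = 0.4877
  −(0.36)·log₂(0.36) = 0.5306
  −(0.10)·log₂(0.10) = 0.3322
Sum: 0.5100 + 0.1858 + 0.4877 + 0.5306 + 0.3322 = 2.046 bits.

2.046 bits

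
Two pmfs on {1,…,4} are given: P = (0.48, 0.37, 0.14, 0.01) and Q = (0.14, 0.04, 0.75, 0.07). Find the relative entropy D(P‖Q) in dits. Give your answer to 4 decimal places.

D(P‖Q) = Σ p·log₁₀(p/q).
  0.48·log₁₀(0.48/0.14) = 0.25685
  0.37·log₁₀(0.37/0.04) = 0.35747
  0.14·log₁₀(0.14/0.75) = -0.10205
  0.01·log₁₀(0.01/0.07) = -0.00845
D(P‖Q) = 0.5038 dits.

0.5038 dits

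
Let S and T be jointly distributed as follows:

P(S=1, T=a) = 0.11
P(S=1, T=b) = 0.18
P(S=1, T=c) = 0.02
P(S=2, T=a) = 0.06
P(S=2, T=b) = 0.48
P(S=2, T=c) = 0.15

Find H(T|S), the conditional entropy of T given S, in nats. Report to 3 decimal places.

0.816 nats

Marginals: p(S) = (0.3100, 0.6900), p(T) = (0.1700, 0.6600, 0.1700).
H(T|S) = Σ p(S) · H(T|S=·).
  S=1: p=0.3100, H(T|S=1) = 0.8601
  S=2: p=0.6900, H(T|S=2) = 0.7966
Weighted sum = 0.816 nats.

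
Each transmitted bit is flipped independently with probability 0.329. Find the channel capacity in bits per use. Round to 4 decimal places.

Binary symmetric channel: C = 1 − h₂(ε) where h₂ is the binary entropy function.
h₂(0.329) = −0.329·log₂0.329 − 0.671·log₂0.671 = 0.9139.
C = 1 − 0.9139 = 0.0861 bits per channel use.

0.0861 bits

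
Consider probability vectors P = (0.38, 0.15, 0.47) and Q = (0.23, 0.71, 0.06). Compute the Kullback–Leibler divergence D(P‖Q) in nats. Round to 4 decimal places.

D(P‖Q) = Σ p·ln(p/q).
  0.38·ln(0.38/0.23) = 0.19079
  0.15·ln(0.15/0.71) = -0.23319
  0.47·ln(0.47/0.06) = 0.96744
D(P‖Q) = 0.9250 nats.

0.9250 nats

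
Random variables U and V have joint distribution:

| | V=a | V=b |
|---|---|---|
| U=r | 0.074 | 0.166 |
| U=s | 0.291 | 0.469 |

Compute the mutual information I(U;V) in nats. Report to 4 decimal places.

0.0022 nats

Marginals: p(U) = (0.2400, 0.7600), p(V) = (0.3650, 0.6350).
I(U;V) = Σ p(x,y)·ln[p(x,y)/(p(x)p(y))].
  (r,a): 0.074·ln(0.8447) = -0.01248
  (r,b): 0.166·ln(1.0892) = 0.01419
  (s,a): 0.291·ln(1.0490) = 0.01393
  (s,b): 0.469·ln(0.9718) = -0.01341
Sum = 0.0022 nats.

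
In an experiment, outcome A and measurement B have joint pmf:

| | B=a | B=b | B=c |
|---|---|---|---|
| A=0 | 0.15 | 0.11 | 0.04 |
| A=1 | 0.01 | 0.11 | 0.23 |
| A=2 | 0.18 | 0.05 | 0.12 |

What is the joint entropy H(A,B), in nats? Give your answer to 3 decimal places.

1.996 nats

H(A,B) = −Σ p(x,y)·ln p(x,y) over all 9 cells.
  cell (0,a): −0.15·ln0.15 = 0.2846
  cell (0,b): −0.11·ln0.11 = 0.2428
  cell (0,c): −0.04·ln0.04 = 0.1288
  cell (1,a): −0.01·ln0.01 = 0.0461
  cell (1,b): −0.11·ln0.11 = 0.2428
  cell (1,c): −0.23·ln0.23 = 0.3380
  cell (2,a): −0.18·ln0.18 = 0.3087
  cell (2,b): −0.05·ln0.05 = 0.1498
  cell (2,c): −0.12·ln0.12 = 0.2544
Sum = 1.996 nats.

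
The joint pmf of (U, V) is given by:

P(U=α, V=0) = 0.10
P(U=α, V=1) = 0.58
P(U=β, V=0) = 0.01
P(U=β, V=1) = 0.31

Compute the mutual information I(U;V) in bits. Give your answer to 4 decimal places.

Marginals: p(U) = (0.6800, 0.3200), p(V) = (0.1100, 0.8900).
I(U;V) = H(U) + H(V) − H(U,V).
H(U) = 0.9044, H(V) = 0.4999, H(U,V) = 1.3782.
I(U;V) = 0.9044 + 0.4999 − 1.3782 = 0.0261 bits.

0.0261 bits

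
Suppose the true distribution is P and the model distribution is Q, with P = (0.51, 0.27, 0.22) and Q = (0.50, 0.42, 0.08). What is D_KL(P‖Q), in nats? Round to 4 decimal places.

0.1134 nats

D(P‖Q) = Σ p·ln(p/q).
  0.51·ln(0.51/0.50) = 0.01010
  0.27·ln(0.27/0.42) = -0.11929
  0.22·ln(0.22/0.08) = 0.22255
D(P‖Q) = 0.1134 nats.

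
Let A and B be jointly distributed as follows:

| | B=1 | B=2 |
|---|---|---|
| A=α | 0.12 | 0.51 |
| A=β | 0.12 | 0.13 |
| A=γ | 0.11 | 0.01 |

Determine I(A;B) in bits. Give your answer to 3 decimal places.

0.192 bits

Marginals: p(A) = (0.6300, 0.2500, 0.1200), p(B) = (0.3500, 0.6500).
I(A;B) = Σ p(x,y)·log₂[p(x,y)/(p(x)p(y))].
  (α,1): 0.12·log₂(0.5442) = -0.1053
  (α,2): 0.51·log₂(1.2454) = 0.1615
  (β,1): 0.12·log₂(1.3714) = 0.0547
  (β,2): 0.13·log₂(0.8000) = -0.0419
  (γ,1): 0.11·log₂(2.6190) = 0.1528
  (γ,2): 0.01·log₂(0.1282) = -0.0296
Sum = 0.192 bits.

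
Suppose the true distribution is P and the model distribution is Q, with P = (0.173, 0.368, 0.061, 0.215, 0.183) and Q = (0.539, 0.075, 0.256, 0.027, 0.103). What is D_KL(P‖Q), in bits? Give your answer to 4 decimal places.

D(P‖Q) = Σ p·log₂(p/q).
  0.173·log₂(0.173/0.539) = -0.28364
  0.368·log₂(0.368/0.075) = 0.84447
  0.061·log₂(0.061/0.256) = -0.12623
  0.215·log₂(0.215/0.027) = 0.64356
  0.183·log₂(0.183/0.103) = 0.15174
D(P‖Q) = 1.2299 bits.

1.2299 bits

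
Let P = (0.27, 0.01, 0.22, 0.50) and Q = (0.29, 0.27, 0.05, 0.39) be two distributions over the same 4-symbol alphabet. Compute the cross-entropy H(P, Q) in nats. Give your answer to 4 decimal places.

1.4772 nats

H(P,Q) = −Σ p·ln q.
  −0.27·ln(0.29) = 0.33423
  −0.01·ln(0.27) = 0.01309
  −0.22·ln(0.05) = 0.65906
  −0.50·ln(0.39) = 0.47080
H(P,Q) = 1.4772 nats.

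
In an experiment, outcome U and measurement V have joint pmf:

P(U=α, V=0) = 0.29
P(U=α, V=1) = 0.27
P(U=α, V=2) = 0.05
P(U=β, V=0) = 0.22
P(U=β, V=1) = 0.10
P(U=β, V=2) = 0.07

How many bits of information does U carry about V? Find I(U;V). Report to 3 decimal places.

Marginals: p(U) = (0.6100, 0.3900), p(V) = (0.5100, 0.3700, 0.1200).
I(U;V) = H(U) + H(V) − H(U,V).
H(U) = 0.9648, H(V) = 1.3932, H(U,V) = 2.3253.
I(U;V) = 0.9648 + 1.3932 − 2.3253 = 0.033 bits.

0.033 bits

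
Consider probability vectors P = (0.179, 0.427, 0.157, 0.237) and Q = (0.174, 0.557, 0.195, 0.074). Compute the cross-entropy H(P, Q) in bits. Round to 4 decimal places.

2.0726 bits

H(P,Q) = −Σ p·log₂ q.
  −0.179·log₂(0.174) = 0.45159
  −0.427·log₂(0.557) = 0.36050
  −0.157·log₂(0.195) = 0.37028
  −0.237·log₂(0.074) = 0.89025
H(P,Q) = 2.0726 bits.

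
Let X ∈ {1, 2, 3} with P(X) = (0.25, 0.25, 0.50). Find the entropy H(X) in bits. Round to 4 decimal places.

1.5000 bits

H(X) = −Σ p·log₂ p.
  −(0.25)·log₂(0.25) = 0.50000
  −(0.25)·log₂(0.25) = 0.50000
  −(0.50)·log₂(0.50) = 0.50000
Sum: 0.50000 + 0.50000 + 0.50000 = 1.5000 bits.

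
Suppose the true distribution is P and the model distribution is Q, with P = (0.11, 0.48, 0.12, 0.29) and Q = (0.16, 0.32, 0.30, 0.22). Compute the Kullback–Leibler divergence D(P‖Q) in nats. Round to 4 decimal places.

0.1236 nats

D(P‖Q) = Σ p·ln(p/q).
  0.11·ln(0.11/0.16) = -0.04122
  0.48·ln(0.48/0.32) = 0.19462
  0.12·ln(0.12/0.30) = -0.10995
  0.29·ln(0.29/0.22) = 0.08011
D(P‖Q) = 0.1236 nats.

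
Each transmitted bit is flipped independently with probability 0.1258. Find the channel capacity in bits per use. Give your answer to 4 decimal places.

0.4542 bits

Binary symmetric channel: C = 1 − h₂(ε) where h₂ is the binary entropy function.
h₂(0.1258) = −0.1258·log₂0.1258 − 0.8742·log₂0.8742 = 0.5458.
C = 1 − 0.5458 = 0.4542 bits per channel use.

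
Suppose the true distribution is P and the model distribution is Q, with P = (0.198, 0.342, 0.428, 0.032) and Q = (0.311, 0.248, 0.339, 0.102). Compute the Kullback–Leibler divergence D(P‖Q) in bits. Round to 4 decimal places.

0.1200 bits

D(P‖Q) = Σ p·log₂(p/q).
  0.198·log₂(0.198/0.311) = -0.12898
  0.342·log₂(0.342/0.248) = 0.15857
  0.428·log₂(0.428/0.339) = 0.14395
  0.032·log₂(0.032/0.102) = -0.05352
D(P‖Q) = 0.1200 bits.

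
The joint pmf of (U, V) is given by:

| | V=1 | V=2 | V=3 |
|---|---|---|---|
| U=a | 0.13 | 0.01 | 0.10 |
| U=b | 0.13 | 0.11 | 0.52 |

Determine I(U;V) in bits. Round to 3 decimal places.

0.090 bits

Marginals: p(U) = (0.2400, 0.7600), p(V) = (0.2600, 0.1200, 0.6200).
I(U;V) = H(U) + H(V) − H(U,V).
H(U) = 0.7950, H(V) = 1.2999, H(U,V) = 2.0048.
I(U;V) = 0.7950 + 1.2999 − 2.0048 = 0.090 bits.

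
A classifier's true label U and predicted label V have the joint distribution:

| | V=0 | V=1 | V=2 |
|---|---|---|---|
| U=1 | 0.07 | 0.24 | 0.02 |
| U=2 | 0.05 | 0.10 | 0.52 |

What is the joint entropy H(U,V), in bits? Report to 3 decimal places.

1.914 bits

H(U,V) = −Σ p(x,y)·log₂ p(x,y) over all 6 cells.
  cell (1,0): −0.07·log₂0.07 = 0.2686
  cell (1,1): −0.24·log₂0.24 = 0.4941
  cell (1,2): −0.02·log₂0.02 = 0.1129
  cell (2,0): −0.05·log₂0.05 = 0.2161
  cell (2,1): −0.10·log₂0.10 = 0.3322
  cell (2,2): −0.52·log₂0.52 = 0.4906
Sum = 1.914 bits.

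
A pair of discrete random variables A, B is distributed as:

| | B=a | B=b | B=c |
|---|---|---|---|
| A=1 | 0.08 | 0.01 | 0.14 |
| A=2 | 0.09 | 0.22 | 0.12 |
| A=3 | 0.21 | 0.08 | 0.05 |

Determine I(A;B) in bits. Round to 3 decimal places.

0.223 bits

Marginals: p(A) = (0.2300, 0.4300, 0.3400), p(B) = (0.3800, 0.3100, 0.3100).
I(A;B) = H(A) + H(B) − H(A,B).
H(A) = 1.5404, H(B) = 1.5780, H(A,B) = 2.8958.
I(A;B) = 1.5404 + 1.5780 − 2.8958 = 0.223 bits.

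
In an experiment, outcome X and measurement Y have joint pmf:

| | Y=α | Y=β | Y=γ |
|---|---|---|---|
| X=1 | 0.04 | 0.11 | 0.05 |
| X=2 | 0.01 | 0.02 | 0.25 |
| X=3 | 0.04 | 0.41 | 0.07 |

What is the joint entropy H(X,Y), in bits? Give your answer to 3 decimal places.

2.413 bits

H(X,Y) = −Σ p(x,y)·log₂ p(x,y) over all 9 cells.
  cell (1,α): −0.04·log₂0.04 = 0.1858
  cell (1,β): −0.11·log₂0.11 = 0.3503
  cell (1,γ): −0.05·log₂0.05 = 0.2161
  cell (2,α): −0.01·log₂0.01 = 0.0664
  cell (2,β): −0.02·log₂0.02 = 0.1129
  cell (2,γ): −0.25·log₂0.25 = 0.5000
  cell (3,α): −0.04·log₂0.04 = 0.1858
  cell (3,β): −0.41·log₂0.41 = 0.5274
  cell (3,γ): −0.07·log₂0.07 = 0.2686
Sum = 2.413 bits.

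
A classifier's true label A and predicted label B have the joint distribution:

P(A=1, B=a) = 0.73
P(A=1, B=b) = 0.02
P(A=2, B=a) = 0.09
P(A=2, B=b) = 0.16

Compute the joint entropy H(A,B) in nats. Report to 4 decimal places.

H(A,B) = −Σ p(x,y)·ln p(x,y) over all 4 cells.
  cell (1,a): −0.73·ln0.73 = 0.22974
  cell (1,b): −0.02·ln0.02 = 0.07824
  cell (2,a): −0.09·ln0.09 = 0.21672
  cell (2,b): −0.16·ln0.16 = 0.29321
Sum = 0.8179 nats.

0.8179 nats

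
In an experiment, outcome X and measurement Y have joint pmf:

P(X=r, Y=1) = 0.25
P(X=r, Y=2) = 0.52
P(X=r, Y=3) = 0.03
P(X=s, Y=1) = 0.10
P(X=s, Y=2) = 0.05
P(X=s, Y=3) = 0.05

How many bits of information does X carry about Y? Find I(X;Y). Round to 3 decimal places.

0.099 bits

Marginals: p(X) = (0.8000, 0.2000), p(Y) = (0.3500, 0.5700, 0.0800).
I(X;Y) = H(X) + H(Y) − H(X,Y).
H(X) = 0.7219, H(Y) = 1.2839, H(X,Y) = 1.9067.
I(X;Y) = 0.7219 + 1.2839 − 1.9067 = 0.099 bits.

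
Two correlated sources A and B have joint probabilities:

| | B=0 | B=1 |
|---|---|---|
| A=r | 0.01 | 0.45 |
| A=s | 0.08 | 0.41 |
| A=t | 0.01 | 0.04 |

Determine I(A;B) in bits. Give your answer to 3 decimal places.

Marginals: p(A) = (0.4600, 0.4900, 0.0500), p(B) = (0.1000, 0.9000).
I(A;B) = H(A) + H(B) − H(A,B).
H(A) = 1.2357, H(B) = 0.4690, H(A,B) = 1.6559.
I(A;B) = 1.2357 + 0.4690 − 1.6559 = 0.049 bits.

0.049 bits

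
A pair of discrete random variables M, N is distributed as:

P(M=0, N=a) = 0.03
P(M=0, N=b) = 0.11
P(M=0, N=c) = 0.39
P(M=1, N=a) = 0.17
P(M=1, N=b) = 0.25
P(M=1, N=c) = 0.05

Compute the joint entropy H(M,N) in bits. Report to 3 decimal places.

H(M,N) = −Σ p(x,y)·log₂ p(x,y) over all 6 cells.
  cell (0,a): −0.03·log₂0.03 = 0.1518
  cell (0,b): −0.11·log₂0.11 = 0.3503
  cell (0,c): −0.39·log₂0.39 = 0.5298
  cell (1,a): −0.17·log₂0.17 = 0.4346
  cell (1,b): −0.25·log₂0.25 = 0.5000
  cell (1,c): −0.05·log₂0.05 = 0.2161
Sum = 2.183 bits.

2.183 bits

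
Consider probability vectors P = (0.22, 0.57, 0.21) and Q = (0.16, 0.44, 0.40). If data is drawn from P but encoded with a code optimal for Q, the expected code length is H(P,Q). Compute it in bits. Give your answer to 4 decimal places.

1.5344 bits

H(P,Q) = −Σ p·log₂ q.
  −0.22·log₂(0.16) = 0.58165
  −0.57·log₂(0.44) = 0.67512
  −0.21·log₂(0.40) = 0.27760
H(P,Q) = 1.5344 bits.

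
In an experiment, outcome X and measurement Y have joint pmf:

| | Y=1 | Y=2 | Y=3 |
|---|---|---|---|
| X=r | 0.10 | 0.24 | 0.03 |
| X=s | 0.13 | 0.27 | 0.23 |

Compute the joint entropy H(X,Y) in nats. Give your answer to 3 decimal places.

1.635 nats

H(X,Y) = −Σ p(x,y)·ln p(x,y) over all 6 cells.
  cell (r,1): −0.10·ln0.10 = 0.2303
  cell (r,2): −0.24·ln0.24 = 0.3425
  cell (r,3): −0.03·ln0.03 = 0.1052
  cell (s,1): −0.13·ln0.13 = 0.2652
  cell (s,2): −0.27·ln0.27 = 0.3535
  cell (s,3): −0.23·ln0.23 = 0.3380
Sum = 1.635 nats.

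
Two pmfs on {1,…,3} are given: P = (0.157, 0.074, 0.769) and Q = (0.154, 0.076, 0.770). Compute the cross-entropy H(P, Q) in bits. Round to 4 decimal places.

0.9888 bits

H(P,Q) = −Σ p·log₂ q.
  −0.157·log₂(0.154) = 0.42374
  −0.074·log₂(0.076) = 0.27512
  −0.769·log₂(0.770) = 0.28997
H(P,Q) = 0.9888 bits.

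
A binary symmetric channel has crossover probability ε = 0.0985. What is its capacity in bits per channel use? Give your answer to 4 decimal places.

0.5358 bits

Binary symmetric channel: C = 1 − h₂(ε) where h₂ is the binary entropy function.
h₂(0.0985) = −0.0985·log₂0.0985 − 0.9015·log₂0.9015 = 0.4642.
C = 1 − 0.4642 = 0.5358 bits per channel use.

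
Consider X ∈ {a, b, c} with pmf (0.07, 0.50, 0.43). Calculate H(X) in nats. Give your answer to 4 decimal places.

0.8956 nats

H(X) = −Σ p·ln p.
  −(0.07)·ln(0.07) = 0.18615
  −(0.50)·ln(0.50) = 0.34657
  −(0.43)·ln(0.43) = 0.36291
Sum: 0.18615 + 0.34657 + 0.36291 = 0.8956 nats.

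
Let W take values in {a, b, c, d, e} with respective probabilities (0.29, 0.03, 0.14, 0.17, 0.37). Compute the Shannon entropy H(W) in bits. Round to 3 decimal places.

2.032 bits

H(W) = −Σ p·log₂ p.
  −(0.29)·log₂(0.29) = 0.5179
  −(0.03)·log₂(0.03) = 0.1518
  −(0.14)·log₂(0.14) = 0.3971
  −(0.17)·log₂(0.17) = 0.4346
  −(0.37)·log₂(0.37) = 0.5307
Sum: 0.5179 + 0.1518 + 0.3971 + 0.4346 + 0.5307 = 2.032 bits.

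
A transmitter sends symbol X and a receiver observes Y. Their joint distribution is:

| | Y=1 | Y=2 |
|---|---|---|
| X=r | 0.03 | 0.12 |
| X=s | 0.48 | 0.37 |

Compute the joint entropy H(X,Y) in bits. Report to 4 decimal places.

H(X,Y) = −Σ p(x,y)·log₂ p(x,y) over all 4 cells.
  cell (r,1): −0.03·log₂0.03 = 0.15177
  cell (r,2): −0.12·log₂0.12 = 0.36707
  cell (s,1): −0.48·log₂0.48 = 0.50827
  cell (s,2): −0.37·log₂0.37 = 0.53073
Sum = 1.5578 bits.

1.5578 bits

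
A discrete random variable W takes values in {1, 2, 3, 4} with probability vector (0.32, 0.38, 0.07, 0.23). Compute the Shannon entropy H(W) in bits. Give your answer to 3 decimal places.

H(W) = −Σ p·log₂ p.
  −(0.32)·log₂(0.32) = 0.5260
  −(0.38)·log₂(0.38) = 0.5305
  −(0.07)·log₂(0.07) = 0.2686
  −(0.23)·log₂(0.23) = 0.4877
Sum: 0.5260 + 0.5305 + 0.2686 + 0.4877 = 1.813 bits.

1.813 bits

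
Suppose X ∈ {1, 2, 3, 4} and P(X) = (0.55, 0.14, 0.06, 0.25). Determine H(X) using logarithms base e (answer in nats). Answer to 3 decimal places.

1.119 nats

H(X) = −Σ p·ln p.
  −(0.55)·ln(0.55) = 0.3288
  −(0.14)·ln(0.14) = 0.2753
  −(0.06)·ln(0.06) = 0.1688
  −(0.25)·ln(0.25) = 0.3466
Sum: 0.3288 + 0.2753 + 0.1688 + 0.3466 = 1.119 nats.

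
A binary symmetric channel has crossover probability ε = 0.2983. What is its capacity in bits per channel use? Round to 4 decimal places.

0.1208 bits

Binary symmetric channel: C = 1 − h₂(ε) where h₂ is the binary entropy function.
h₂(0.2983) = −0.2983·log₂0.2983 − 0.7017·log₂0.7017 = 0.8792.
C = 1 − 0.8792 = 0.1208 bits per channel use.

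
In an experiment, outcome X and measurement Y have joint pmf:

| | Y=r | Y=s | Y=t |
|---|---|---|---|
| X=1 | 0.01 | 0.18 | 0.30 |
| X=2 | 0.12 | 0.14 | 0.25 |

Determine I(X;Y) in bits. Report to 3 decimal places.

0.086 bits

Marginals: p(X) = (0.4900, 0.5100), p(Y) = (0.1300, 0.3200, 0.5500).
I(X;Y) = H(X) + H(Y) − H(X,Y).
H(X) = 0.9997, H(Y) = 1.3831, H(X,Y) = 2.2970.
I(X;Y) = 0.9997 + 1.3831 − 2.2970 = 0.086 bits.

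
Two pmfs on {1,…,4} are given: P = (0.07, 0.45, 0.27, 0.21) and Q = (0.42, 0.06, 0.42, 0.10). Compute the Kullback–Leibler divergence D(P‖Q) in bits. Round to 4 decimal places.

D(P‖Q) = Σ p·log₂(p/q).
  0.07·log₂(0.07/0.42) = -0.18095
  0.45·log₂(0.45/0.06) = 1.30810
  0.27·log₂(0.27/0.42) = -0.17211
  0.21·log₂(0.21/0.10) = 0.22478
D(P‖Q) = 1.1798 bits.

1.1798 bits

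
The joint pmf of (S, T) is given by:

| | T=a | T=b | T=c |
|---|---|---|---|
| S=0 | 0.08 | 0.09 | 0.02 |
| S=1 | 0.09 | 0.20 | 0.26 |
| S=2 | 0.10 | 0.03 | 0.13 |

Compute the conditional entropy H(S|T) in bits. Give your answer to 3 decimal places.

1.303 bits

Marginals: p(S) = (0.1900, 0.5500, 0.2600), p(T) = (0.2700, 0.3200, 0.4100).
H(S|T) = Σ p(T) · H(S|T=·).
  T=a: p=0.2700, H(S|T=a) = 1.5790
  T=b: p=0.3200, H(S|T=b) = 1.2587
  T=c: p=0.4100, H(S|T=c) = 1.1547
Weighted sum = 1.303 bits.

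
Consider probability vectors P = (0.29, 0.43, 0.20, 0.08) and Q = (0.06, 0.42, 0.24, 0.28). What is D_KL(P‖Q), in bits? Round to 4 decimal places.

D(P‖Q) = Σ p·log₂(p/q).
  0.29·log₂(0.29/0.06) = 0.65918
  0.43·log₂(0.43/0.42) = 0.01460
  0.20·log₂(0.20/0.24) = -0.05261
  0.08·log₂(0.08/0.28) = -0.14459
D(P‖Q) = 0.4766 bits.

0.4766 bits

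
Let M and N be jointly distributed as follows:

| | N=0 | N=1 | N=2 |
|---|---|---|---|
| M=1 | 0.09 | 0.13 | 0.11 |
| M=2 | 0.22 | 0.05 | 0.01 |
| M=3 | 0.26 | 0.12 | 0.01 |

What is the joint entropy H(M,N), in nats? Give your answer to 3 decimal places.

H(M,N) = −Σ p(x,y)·ln p(x,y) over all 9 cells.
  cell (1,0): −0.09·ln0.09 = 0.2167
  cell (1,1): −0.13·ln0.13 = 0.2652
  cell (1,2): −0.11·ln0.11 = 0.2428
  cell (2,0): −0.22·ln0.22 = 0.3331
  cell (2,1): −0.05·ln0.05 = 0.1498
  cell (2,2): −0.01·ln0.01 = 0.0461
  cell (3,0): −0.26·ln0.26 = 0.3502
  cell (3,1): −0.12·ln0.12 = 0.2544
  cell (3,2): −0.01·ln0.01 = 0.0461
Sum = 1.904 nats.

1.904 nats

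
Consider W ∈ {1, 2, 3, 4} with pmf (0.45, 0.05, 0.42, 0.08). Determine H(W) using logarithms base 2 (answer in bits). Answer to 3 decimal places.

H(W) = −Σ p·log₂ p.
  −(0.45)·log₂(0.45) = 0.5184
  −(0.05)·log₂(0.05) = 0.2161
  −(0.42)·log₂(0.42) = 0.5256
  −(0.08)·log₂(0.08) = 0.2915
Sum: 0.5184 + 0.2161 + 0.5256 + 0.2915 = 1.552 bits.

1.552 bits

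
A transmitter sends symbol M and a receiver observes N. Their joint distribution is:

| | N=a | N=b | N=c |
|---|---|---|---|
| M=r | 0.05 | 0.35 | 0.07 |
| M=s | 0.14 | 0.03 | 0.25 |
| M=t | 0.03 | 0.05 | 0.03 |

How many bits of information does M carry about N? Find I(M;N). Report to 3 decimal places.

0.339 bits

Marginals: p(M) = (0.4700, 0.4200, 0.1100), p(N) = (0.2200, 0.4300, 0.3500).
I(M;N) = Σ p(x,y)·log₂[p(x,y)/(p(x)p(y))].
  (r,a): 0.05·log₂(0.4836) = -0.0524
  (r,b): 0.35·log₂(1.7318) = 0.2773
  (r,c): 0.07·log₂(0.4255) = -0.0863
  (s,a): 0.14·log₂(1.5152) = 0.0839
  (s,b): 0.03·log₂(0.1661) = -0.0777
  (s,c): 0.25·log₂(1.7007) = 0.1915
  (t,a): 0.03·log₂(1.2397) = 0.0093
  (t,b): 0.05·log₂(1.0571) = 0.0040
  (t,c): 0.03·log₂(0.7792) = -0.0108
Sum = 0.339 bits.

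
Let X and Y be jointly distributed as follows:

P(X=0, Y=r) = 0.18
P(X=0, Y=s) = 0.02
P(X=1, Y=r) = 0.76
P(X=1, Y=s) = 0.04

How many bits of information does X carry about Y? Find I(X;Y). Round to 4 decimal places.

Marginals: p(X) = (0.2000, 0.8000), p(Y) = (0.9400, 0.0600).
I(X;Y) = H(X) + H(Y) − H(X,Y).
H(X) = 0.7219, H(Y) = 0.3274, H(X,Y) = 1.0448.
I(X;Y) = 0.7219 + 0.3274 − 1.0448 = 0.0045 bits.

0.0045 bits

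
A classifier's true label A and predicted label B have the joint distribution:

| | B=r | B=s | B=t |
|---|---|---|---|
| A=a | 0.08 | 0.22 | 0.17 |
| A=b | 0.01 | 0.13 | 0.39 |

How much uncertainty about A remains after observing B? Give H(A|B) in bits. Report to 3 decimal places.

Chain rule: H(A|B) = H(A,B) − H(B).
Marginals: p(A) = (0.4700, 0.5300), p(B) = (0.0900, 0.3500, 0.5600).
H(A,B) = 2.1855 bits; H(B) = 1.3112 bits.
H(A|B) = 2.1855 − 1.3112 = 0.874 bits.

0.874 bits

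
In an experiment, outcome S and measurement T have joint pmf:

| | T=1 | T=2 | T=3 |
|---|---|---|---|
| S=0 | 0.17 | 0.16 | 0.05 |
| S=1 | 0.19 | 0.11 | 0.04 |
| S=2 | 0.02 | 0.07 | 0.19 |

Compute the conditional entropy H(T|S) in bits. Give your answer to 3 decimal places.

1.328 bits

Chain rule: H(T|S) = H(S,T) − H(S).
Marginals: p(S) = (0.3800, 0.3400, 0.2800), p(T) = (0.3800, 0.3400, 0.2800).
H(S,T) = 2.9016 bits; H(S) = 1.5738 bits.
H(T|S) = 2.9016 − 1.5738 = 1.328 bits.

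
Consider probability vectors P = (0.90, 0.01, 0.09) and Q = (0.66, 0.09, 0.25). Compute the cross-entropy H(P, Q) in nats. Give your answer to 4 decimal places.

0.5228 nats

H(P,Q) = −Σ p·ln q.
  −0.90·ln(0.66) = 0.37396
  −0.01·ln(0.09) = 0.02408
  −0.09·ln(0.25) = 0.12477
H(P,Q) = 0.5228 nats.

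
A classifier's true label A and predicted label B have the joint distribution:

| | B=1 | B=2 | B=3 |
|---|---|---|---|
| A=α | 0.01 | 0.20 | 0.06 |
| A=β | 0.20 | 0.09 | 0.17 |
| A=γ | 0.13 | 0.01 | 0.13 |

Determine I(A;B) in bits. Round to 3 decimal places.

Marginals: p(A) = (0.2700, 0.4600, 0.2700), p(B) = (0.3400, 0.3000, 0.3600).
I(A;B) = H(A) + H(B) − H(A,B).
H(A) = 1.5354, H(B) = 1.5809, H(A,B) = 2.8177.
I(A;B) = 1.5354 + 1.5809 − 2.8177 = 0.299 bits.

0.299 bits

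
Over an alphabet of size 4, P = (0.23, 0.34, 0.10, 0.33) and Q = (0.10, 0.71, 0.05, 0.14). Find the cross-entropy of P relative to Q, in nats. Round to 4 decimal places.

1.5944 nats

H(P,Q) = −Σ p·ln q.
  −0.23·ln(0.10) = 0.52959
  −0.34·ln(0.71) = 0.11645
  −0.10·ln(0.05) = 0.29957
  −0.33·ln(0.14) = 0.64882
H(P,Q) = 1.5944 nats.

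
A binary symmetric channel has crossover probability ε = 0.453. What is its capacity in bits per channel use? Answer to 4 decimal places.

0.0064 bits

Binary symmetric channel: C = 1 − h₂(ε) where h₂ is the binary entropy function.
h₂(0.453) = −0.453·log₂0.453 − 0.547·log₂0.547 = 0.9936.
C = 1 − 0.9936 = 0.0064 bits per channel use.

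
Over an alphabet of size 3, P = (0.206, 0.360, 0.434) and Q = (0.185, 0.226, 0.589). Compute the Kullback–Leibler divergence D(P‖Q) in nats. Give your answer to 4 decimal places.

0.0572 nats

D(P‖Q) = Σ p·ln(p/q).
  0.206·ln(0.206/0.185) = 0.02215
  0.360·ln(0.360/0.226) = 0.16760
  0.434·ln(0.434/0.589) = -0.13254
D(P‖Q) = 0.0572 nats.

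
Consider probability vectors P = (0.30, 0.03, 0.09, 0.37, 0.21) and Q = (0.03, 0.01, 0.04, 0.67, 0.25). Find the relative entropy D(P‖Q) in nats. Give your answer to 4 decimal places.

0.5404 nats

D(P‖Q) = Σ p·ln(p/q).
  0.30·ln(0.30/0.03) = 0.69078
  0.03·ln(0.03/0.01) = 0.03296
  0.09·ln(0.09/0.04) = 0.07298
  0.37·ln(0.37/0.67) = -0.21970
  0.21·ln(0.21/0.25) = -0.03661
D(P‖Q) = 0.5404 nats.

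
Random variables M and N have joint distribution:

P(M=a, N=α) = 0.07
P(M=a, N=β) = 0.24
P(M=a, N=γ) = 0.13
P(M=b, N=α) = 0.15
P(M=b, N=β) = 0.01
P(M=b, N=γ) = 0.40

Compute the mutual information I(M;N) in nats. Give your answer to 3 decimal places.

Marginals: p(M) = (0.4400, 0.5600), p(N) = (0.2200, 0.2500, 0.5300).
I(M;N) = Σ p(x,y)·ln[p(x,y)/(p(x)p(y))].
  (a,α): 0.07·ln(0.7231) = -0.0227
  (a,β): 0.24·ln(2.1818) = 0.1872
  (a,γ): 0.13·ln(0.5575) = -0.0760
  (b,α): 0.15·ln(1.2175) = 0.0295
  (b,β): 0.01·ln(0.0714) = -0.0264
  (b,γ): 0.40·ln(1.3477) = 0.1194
Sum = 0.211 nats.

0.211 nats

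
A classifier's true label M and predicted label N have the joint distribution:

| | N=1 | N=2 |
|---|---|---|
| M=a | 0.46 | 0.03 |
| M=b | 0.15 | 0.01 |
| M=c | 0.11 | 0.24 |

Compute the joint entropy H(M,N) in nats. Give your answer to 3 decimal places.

1.378 nats

H(M,N) = −Σ p(x,y)·ln p(x,y) over all 6 cells.
  cell (a,1): −0.46·ln0.46 = 0.3572
  cell (a,2): −0.03·ln0.03 = 0.1052
  cell (b,1): −0.15·ln0.15 = 0.2846
  cell (b,2): −0.01·ln0.01 = 0.0461
  cell (c,1): −0.11·ln0.11 = 0.2428
  cell (c,2): −0.24·ln0.24 = 0.3425
Sum = 1.378 nats.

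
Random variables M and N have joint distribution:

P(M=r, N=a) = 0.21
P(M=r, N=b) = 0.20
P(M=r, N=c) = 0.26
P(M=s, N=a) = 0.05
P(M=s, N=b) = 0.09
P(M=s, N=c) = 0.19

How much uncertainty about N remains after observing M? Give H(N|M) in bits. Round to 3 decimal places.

1.512 bits

Chain rule: H(N|M) = H(M,N) − H(M).
Marginals: p(M) = (0.6700, 0.3300), p(N) = (0.2600, 0.2900, 0.4500).
H(M,N) = 2.4265 bits; H(M) = 0.9149 bits.
H(N|M) = 2.4265 − 0.9149 = 1.512 bits.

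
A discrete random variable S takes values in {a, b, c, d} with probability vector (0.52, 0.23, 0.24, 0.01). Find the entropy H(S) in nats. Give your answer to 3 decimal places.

1.067 nats

H(S) = −Σ p·ln p.
  −(0.52)·ln(0.52) = 0.3400
  −(0.23)·ln(0.23) = 0.3380
  −(0.24)·ln(0.24) = 0.3425
  −(0.01)·ln(0.01) = 0.0461
Sum: 0.3400 + 0.3380 + 0.3425 + 0.0461 = 1.067 nats.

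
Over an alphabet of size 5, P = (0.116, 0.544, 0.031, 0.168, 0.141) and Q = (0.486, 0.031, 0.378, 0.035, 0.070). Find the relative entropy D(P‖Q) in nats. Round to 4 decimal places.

1.6771 nats

D(P‖Q) = Σ p·ln(p/q).
  0.116·ln(0.116/0.486) = -0.16618
  0.544·ln(0.544/0.031) = 1.55854
  0.031·ln(0.031/0.378) = -0.07753
  0.168·ln(0.168/0.035) = 0.26353
  0.141·ln(0.141/0.070) = 0.09874
D(P‖Q) = 1.6771 nats.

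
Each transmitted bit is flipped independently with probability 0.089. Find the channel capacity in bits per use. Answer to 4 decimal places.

0.5669 bits

Binary symmetric channel: C = 1 − h₂(ε) where h₂ is the binary entropy function.
h₂(0.089) = −0.089·log₂0.089 − 0.911·log₂0.911 = 0.4331.
C = 1 − 0.4331 = 0.5669 bits per channel use.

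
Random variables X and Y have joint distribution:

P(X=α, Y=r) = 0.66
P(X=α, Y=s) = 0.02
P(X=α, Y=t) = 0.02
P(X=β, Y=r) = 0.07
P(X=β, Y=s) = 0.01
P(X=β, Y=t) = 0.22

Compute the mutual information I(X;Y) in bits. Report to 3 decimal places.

Marginals: p(X) = (0.7000, 0.3000), p(Y) = (0.7300, 0.0300, 0.2400).
I(X;Y) = Σ p(x,y)·log₂[p(x,y)/(p(x)p(y))].
  (α,r): 0.66·log₂(1.2916) = 0.2436
  (α,s): 0.02·log₂(0.9524) = -0.0014
  (α,t): 0.02·log₂(0.1190) = -0.0614
  (β,r): 0.07·log₂(0.3196) = -0.1152
  (β,s): 0.01·log₂(1.1111) = 0.0015
  (β,t): 0.22·log₂(3.0556) = 0.3545
Sum = 0.422 bits.

0.422 bits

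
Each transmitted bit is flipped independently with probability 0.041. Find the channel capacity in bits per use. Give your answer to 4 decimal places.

Binary symmetric channel: C = 1 − h₂(ε) where h₂ is the binary entropy function.
h₂(0.041) = −0.041·log₂0.041 − 0.959·log₂0.959 = 0.2469.
C = 1 − 0.2469 = 0.7531 bits per channel use.

0.7531 bits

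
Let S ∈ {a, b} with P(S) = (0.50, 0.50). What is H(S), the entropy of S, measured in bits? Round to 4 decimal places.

H(S) = −Σ p·log₂ p.
  −(0.50)·log₂(0.50) = 0.50000
  −(0.50)·log₂(0.50) = 0.50000
Sum: 0.50000 + 0.50000 = 1.0000 bits.

1.0000 bits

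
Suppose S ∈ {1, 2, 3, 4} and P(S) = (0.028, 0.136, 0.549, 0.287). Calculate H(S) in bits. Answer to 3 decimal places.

1.528 bits

H(S) = −Σ p·log₂ p.
  −(0.028)·log₂(0.028) = 0.1444
  −(0.136)·log₂(0.136) = 0.3915
  −(0.549)·log₂(0.549) = 0.4750
  −(0.287)·log₂(0.287) = 0.5169
Sum: 0.1444 + 0.3915 + 0.4750 + 0.5169 = 1.528 bits.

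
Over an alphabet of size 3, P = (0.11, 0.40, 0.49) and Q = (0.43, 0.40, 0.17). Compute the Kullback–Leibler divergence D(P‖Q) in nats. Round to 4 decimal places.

D(P‖Q) = Σ p·ln(p/q).
  0.11·ln(0.11/0.43) = -0.14996
  0.40·ln(0.40/0.40) = 0.00000
  0.49·ln(0.49/0.17) = 0.51872
D(P‖Q) = 0.3688 nats.

0.3688 nats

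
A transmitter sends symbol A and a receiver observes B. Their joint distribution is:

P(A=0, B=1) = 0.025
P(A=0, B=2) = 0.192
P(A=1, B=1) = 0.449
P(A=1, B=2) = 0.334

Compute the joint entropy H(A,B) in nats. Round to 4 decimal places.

H(A,B) = −Σ p(x,y)·ln p(x,y) over all 4 cells.
  cell (0,1): −0.025·ln0.025 = 0.09222
  cell (0,2): −0.192·ln0.192 = 0.31685
  cell (1,1): −0.449·ln0.449 = 0.35953
  cell (1,2): −0.334·ln0.334 = 0.36627
Sum = 1.1349 nats.

1.1349 nats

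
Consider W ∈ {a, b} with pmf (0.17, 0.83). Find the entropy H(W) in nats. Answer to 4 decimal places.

H(W) = −Σ p·ln p.
  −(0.17)·ln(0.17) = 0.30123
  −(0.83)·ln(0.83) = 0.15465
Sum: 0.30123 + 0.15465 = 0.4559 nats.

0.4559 nats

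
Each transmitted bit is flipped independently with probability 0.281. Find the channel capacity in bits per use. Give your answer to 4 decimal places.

Binary symmetric channel: C = 1 − h₂(ε) where h₂ is the binary entropy function.
h₂(0.281) = −0.281·log₂0.281 − 0.719·log₂0.719 = 0.8568.
C = 1 − 0.8568 = 0.1432 bits per channel use.

0.1432 bits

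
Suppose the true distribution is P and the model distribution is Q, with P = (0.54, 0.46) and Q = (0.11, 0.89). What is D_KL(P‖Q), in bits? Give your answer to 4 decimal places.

D(P‖Q) = Σ p·log₂(p/q).
  0.54·log₂(0.54/0.11) = 1.23955
  0.46·log₂(0.46/0.89) = -0.43800
D(P‖Q) = 0.8015 bits.

0.8015 bits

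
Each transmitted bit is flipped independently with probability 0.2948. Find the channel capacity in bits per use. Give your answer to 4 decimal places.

Binary symmetric channel: C = 1 − h₂(ε) where h₂ is the binary entropy function.
h₂(0.2948) = −0.2948·log₂0.2948 − 0.7052·log₂0.7052 = 0.8748.
C = 1 − 0.8748 = 0.1252 bits per channel use.

0.1252 bits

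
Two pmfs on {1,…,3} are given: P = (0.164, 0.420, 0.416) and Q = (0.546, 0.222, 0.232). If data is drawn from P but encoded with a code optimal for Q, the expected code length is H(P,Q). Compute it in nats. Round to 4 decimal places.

1.3392 nats

H(P,Q) = −Σ p·ln q.
  −0.164·ln(0.546) = 0.09924
  −0.420·ln(0.222) = 0.63213
  −0.416·ln(0.232) = 0.60778
H(P,Q) = 1.3392 nats.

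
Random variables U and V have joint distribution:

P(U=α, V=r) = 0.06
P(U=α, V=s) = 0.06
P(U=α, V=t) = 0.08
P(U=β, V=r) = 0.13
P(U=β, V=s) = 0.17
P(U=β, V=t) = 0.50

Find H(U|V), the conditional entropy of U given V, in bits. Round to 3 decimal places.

Chain rule: H(U|V) = H(U,V) − H(V).
Marginals: p(U) = (0.2000, 0.8000), p(V) = (0.1900, 0.2300, 0.5800).
H(U,V) = 2.0958 bits; H(V) = 1.3987 bits.
H(U|V) = 2.0958 − 1.3987 = 0.697 bits.

0.697 bits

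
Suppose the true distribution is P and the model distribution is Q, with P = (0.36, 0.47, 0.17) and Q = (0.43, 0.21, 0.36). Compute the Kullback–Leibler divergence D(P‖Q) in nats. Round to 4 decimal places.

0.1871 nats

D(P‖Q) = Σ p·ln(p/q).
  0.36·ln(0.36/0.43) = -0.06397
  0.47·ln(0.47/0.21) = 0.37864
  0.17·ln(0.17/0.36) = -0.12755
D(P‖Q) = 0.1871 nats.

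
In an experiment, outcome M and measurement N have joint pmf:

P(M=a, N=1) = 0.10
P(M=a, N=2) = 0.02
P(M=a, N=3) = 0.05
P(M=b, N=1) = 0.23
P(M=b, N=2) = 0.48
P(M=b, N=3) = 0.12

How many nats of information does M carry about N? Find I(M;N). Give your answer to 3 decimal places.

0.067 nats

Marginals: p(M) = (0.1700, 0.8300), p(N) = (0.3300, 0.5000, 0.1700).
I(M;N) = Σ p(x,y)·ln[p(x,y)/(p(x)p(y))].
  (a,1): 0.10·ln(1.7825) = 0.0578
  (a,2): 0.02·ln(0.2353) = -0.0289
  (a,3): 0.05·ln(1.7301) = 0.0274
  (b,1): 0.23·ln(0.8397) = -0.0402
  (b,2): 0.48·ln(1.1566) = 0.0698
  (b,3): 0.12·ln(0.8505) = -0.0194
Sum = 0.067 nats.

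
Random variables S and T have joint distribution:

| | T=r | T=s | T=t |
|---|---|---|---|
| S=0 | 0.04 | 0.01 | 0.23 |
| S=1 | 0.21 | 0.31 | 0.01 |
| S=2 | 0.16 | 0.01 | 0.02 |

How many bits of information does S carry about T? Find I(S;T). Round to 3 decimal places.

0.610 bits

Marginals: p(S) = (0.2800, 0.5300, 0.1900), p(T) = (0.4100, 0.3300, 0.2600).
I(S;T) = Σ p(x,y)·log₂[p(x,y)/(p(x)p(y))].
  (0,r): 0.04·log₂(0.3484) = -0.0608
  (0,s): 0.01·log₂(0.1082) = -0.0321
  (0,t): 0.23·log₂(3.1593) = 0.3817
  (1,r): 0.21·log₂(0.9664) = -0.0104
  (1,s): 0.31·log₂(1.7724) = 0.2560
  (1,t): 0.01·log₂(0.0726) = -0.0378
  (2,r): 0.16·log₂(2.0539) = 0.1661
  (2,s): 0.01·log₂(0.1595) = -0.0265
  (2,t): 0.02·log₂(0.4049) = -0.0261
Sum = 0.610 bits.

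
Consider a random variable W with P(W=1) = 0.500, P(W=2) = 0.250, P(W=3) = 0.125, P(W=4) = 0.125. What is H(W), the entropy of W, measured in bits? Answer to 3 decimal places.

1.750 bits

H(W) = −Σ p·log₂ p.
  −(0.500)·log₂(0.500) = 0.5000
  −(0.250)·log₂(0.250) = 0.5000
  −(0.125)·log₂(0.125) = 0.3750
  −(0.125)·log₂(0.125) = 0.3750
Sum: 0.5000 + 0.5000 + 0.3750 + 0.3750 = 1.750 bits.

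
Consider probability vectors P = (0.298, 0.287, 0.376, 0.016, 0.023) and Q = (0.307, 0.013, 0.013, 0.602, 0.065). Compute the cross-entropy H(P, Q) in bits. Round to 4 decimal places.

H(P,Q) = −Σ p·log₂ q.
  −0.298·log₂(0.307) = 0.50770
  −0.287·log₂(0.013) = 1.79815
  −0.376·log₂(0.013) = 2.35577
  −0.016·log₂(0.602) = 0.01171
  −0.023·log₂(0.065) = 0.09070
H(P,Q) = 4.7640 bits.

4.7640 bits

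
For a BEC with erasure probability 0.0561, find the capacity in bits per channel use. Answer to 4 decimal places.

0.9439 bits

Binary erasure channel: capacity C = 1 − ε.
C = 1 − 0.0561 = 0.9439 bits per channel use.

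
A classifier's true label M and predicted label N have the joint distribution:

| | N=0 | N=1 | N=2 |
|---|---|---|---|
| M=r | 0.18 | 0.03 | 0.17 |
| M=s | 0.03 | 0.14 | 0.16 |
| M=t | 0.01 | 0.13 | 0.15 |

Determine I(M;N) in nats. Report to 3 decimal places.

Marginals: p(M) = (0.3800, 0.3300, 0.2900), p(N) = (0.2200, 0.3000, 0.4800).
I(M;N) = H(M) + H(N) − H(M,N).
H(M) = 1.0925, H(N) = 1.0466, H(M,N) = 1.9846.
I(M;N) = 1.0925 + 1.0466 − 1.9846 = 0.155 nats.

0.155 nats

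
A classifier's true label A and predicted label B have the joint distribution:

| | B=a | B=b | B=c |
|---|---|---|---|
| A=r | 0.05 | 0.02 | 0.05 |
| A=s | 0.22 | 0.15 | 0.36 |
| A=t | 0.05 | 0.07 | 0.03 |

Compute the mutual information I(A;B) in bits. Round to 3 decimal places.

Marginals: p(A) = (0.1200, 0.7300, 0.1500), p(B) = (0.3200, 0.2400, 0.4400).
I(A;B) = H(A) + H(B) − H(A,B).
H(A) = 1.1091, H(B) = 1.5413, H(A,B) = 2.6032.
I(A;B) = 1.1091 + 1.5413 − 2.6032 = 0.047 bits.

0.047 bits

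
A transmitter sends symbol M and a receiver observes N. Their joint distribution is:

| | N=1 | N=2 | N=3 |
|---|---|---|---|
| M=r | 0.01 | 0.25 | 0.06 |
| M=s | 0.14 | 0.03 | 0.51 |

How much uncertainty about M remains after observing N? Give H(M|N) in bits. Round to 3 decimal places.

Marginals: p(M) = (0.3200, 0.6800), p(N) = (0.1500, 0.2800, 0.5700).
H(M|N) = Σ p(N) · H(M|N=·).
  N=1: p=0.1500, H(M|N=1) = 0.3534
  N=2: p=0.2800, H(M|N=2) = 0.4912
  N=3: p=0.5700, H(M|N=3) = 0.4855
Weighted sum = 0.467 bits.

0.467 bits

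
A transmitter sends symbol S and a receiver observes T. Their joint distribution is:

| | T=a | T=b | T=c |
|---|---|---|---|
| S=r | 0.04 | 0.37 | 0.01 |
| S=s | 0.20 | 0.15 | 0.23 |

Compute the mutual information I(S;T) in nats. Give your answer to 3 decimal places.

Marginals: p(S) = (0.4200, 0.5800), p(T) = (0.2400, 0.5200, 0.2400).
I(S;T) = Σ p(x,y)·ln[p(x,y)/(p(x)p(y))].
  (r,a): 0.04·ln(0.3968) = -0.0370
  (r,b): 0.37·ln(1.6941) = 0.1951
  (r,c): 0.01·ln(0.0992) = -0.0231
  (s,a): 0.20·ln(1.4368) = 0.0725
  (s,b): 0.15·ln(0.4973) = -0.1048
  (s,c): 0.23·ln(1.6523) = 0.1155
Sum = 0.218 nats.

0.218 nats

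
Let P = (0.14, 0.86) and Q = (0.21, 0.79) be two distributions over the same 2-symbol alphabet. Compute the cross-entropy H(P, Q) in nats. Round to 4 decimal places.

0.4212 nats

H(P,Q) = −Σ p·ln q.
  −0.14·ln(0.21) = 0.21849
  −0.86·ln(0.79) = 0.20272
H(P,Q) = 0.4212 nats.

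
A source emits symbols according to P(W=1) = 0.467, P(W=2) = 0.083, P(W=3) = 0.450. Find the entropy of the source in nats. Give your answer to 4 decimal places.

0.9215 nats

H(W) = −Σ p·ln p.
  −(0.467)·ln(0.467) = 0.35559
  −(0.083)·ln(0.083) = 0.20658
  −(0.450)·ln(0.450) = 0.35933
Sum: 0.35559 + 0.20658 + 0.35933 = 0.9215 nats.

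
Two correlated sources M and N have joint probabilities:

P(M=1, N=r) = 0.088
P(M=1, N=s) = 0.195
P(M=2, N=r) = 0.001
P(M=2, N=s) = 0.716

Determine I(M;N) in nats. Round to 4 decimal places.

0.1172 nats

Marginals: p(M) = (0.2830, 0.7170), p(N) = (0.0890, 0.9110).
I(M;N) = H(M) + H(N) − H(M,N).
H(M) = 0.5958, H(N) = 0.3002, H(M,N) = 0.7788.
I(M;N) = 0.5958 + 0.3002 − 0.7788 = 0.1172 nats.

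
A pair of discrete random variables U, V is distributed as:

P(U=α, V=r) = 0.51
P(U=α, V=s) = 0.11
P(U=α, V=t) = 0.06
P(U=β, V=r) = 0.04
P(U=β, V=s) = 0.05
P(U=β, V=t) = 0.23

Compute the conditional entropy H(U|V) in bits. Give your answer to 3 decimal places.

Marginals: p(U) = (0.6800, 0.3200), p(V) = (0.5500, 0.1600, 0.2900).
H(U|V) = Σ p(V) · H(U|V=·).
  V=r: p=0.5500, H(U|V=r) = 0.3760
  V=s: p=0.1600, H(U|V=s) = 0.8960
  V=t: p=0.2900, H(U|V=t) = 0.7355
Weighted sum = 0.563 bits.

0.563 bits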